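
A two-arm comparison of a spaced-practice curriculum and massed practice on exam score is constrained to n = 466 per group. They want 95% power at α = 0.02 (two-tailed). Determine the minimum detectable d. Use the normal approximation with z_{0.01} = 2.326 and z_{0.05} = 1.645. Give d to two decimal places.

For two independent groups of n = 466 each: d_min = (z_{α/2} + z_β)·√(2/n).
z-sum = 2.326 + 1.645 = 3.971.
d_min = 3.971 × √(2/466) = 3.971 × 0.0655 = 0.260.

d_min ≈ 0.26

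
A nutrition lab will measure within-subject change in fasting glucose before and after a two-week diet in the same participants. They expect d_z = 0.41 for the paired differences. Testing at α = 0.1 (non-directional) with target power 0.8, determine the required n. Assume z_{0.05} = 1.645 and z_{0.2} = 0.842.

For a paired (one-sample on differences) test: n = ((z_{α/2} + z_β) / d)².
z_{α/2} + z_β = 1.645 + 0.842 = 2.487.
n = (2.487 / 0.41)² = 6.066² = 36.79.
Round up.

n = 37 pairs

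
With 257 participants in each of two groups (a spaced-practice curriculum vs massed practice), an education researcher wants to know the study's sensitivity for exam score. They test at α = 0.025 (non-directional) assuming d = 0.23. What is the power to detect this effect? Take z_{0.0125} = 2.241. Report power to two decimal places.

power ≈ 0.64

For two equal groups, power = Φ(d·√(n/2) − z_{α/2}).
d·√(n/2) = 0.23 × √(257/2) = 0.23 × 11.336 = 2.607.
z_β = 2.607 − 2.241 = 0.366.
Power = Φ(0.366) = 0.643.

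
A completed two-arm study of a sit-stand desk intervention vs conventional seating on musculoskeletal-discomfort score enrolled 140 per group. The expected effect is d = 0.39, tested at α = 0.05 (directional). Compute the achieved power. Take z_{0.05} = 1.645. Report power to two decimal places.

power ≈ 0.95

For two equal groups, power = Φ(d·√(n/2) − z_{α}).
d·√(n/2) = 0.39 × √(140/2) = 0.39 × 8.367 = 3.263.
z_β = 3.263 − 1.645 = 1.618.
Power = Φ(1.618) = 0.947.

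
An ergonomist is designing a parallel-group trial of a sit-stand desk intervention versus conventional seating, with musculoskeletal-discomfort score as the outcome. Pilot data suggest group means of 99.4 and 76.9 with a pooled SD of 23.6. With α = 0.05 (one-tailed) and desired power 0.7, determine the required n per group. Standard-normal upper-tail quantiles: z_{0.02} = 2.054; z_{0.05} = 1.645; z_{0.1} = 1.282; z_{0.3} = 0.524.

Cohen's d = |M₁ − M₂| / SD_pooled = |99.4 − 76.9| / 23.6 = 22.5 / 23.6 = 0.953.
For two independent groups with equal n: n = 2·((z_{α} + z_β) / d)².
z_{α} + z_β = 1.645 + 0.524 = 2.169.
n = 2 × (2.169 / 0.953)² = 2 × 2.276² = 2 × 5.18 = 10.4.
Round up to the next whole participant.

n = 11 per group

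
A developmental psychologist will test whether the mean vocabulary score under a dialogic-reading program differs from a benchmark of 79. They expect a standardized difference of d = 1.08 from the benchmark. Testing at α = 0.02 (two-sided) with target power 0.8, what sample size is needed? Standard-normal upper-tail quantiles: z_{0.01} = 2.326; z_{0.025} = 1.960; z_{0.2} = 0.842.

n = 9

For a one-sample test: n = ((z_{α/2} + z_β) / d)².
z_{α/2} + z_β = 2.326 + 0.842 = 3.168.
n = (3.168 / 1.08)² = 2.933² = 8.60.
Round up.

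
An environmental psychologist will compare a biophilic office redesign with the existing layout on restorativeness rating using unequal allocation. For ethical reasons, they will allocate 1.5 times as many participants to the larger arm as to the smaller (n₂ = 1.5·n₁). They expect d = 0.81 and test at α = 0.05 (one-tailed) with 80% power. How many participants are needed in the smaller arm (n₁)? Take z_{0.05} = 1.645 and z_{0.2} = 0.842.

With allocation ratio k = n₂/n₁ = 1.5, Var(x̄₁−x̄₂) = σ²(1/n₁ + 1/(k·n₁)) = σ²·(k+1)/(k·n₁).
So n₁ = (1 + 1/k)·((z_{α} + z_β)/d)² = 1.667 × (2.487/0.81)².
n₁ = 1.667 × 9.43 = 15.7.
Round up: n₁ = 16, giving n₂ = 1.5 × 16 = 24.

n₁ = 16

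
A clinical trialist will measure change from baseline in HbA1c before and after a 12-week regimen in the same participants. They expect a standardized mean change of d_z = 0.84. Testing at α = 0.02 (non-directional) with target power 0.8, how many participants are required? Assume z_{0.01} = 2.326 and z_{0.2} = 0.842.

n = 15 pairs

For a paired (one-sample on differences) test: n = ((z_{α/2} + z_β) / d)².
z_{α/2} + z_β = 2.326 + 0.842 = 3.168.
n = (3.168 / 0.84)² = 3.771² = 14.22.
Round up.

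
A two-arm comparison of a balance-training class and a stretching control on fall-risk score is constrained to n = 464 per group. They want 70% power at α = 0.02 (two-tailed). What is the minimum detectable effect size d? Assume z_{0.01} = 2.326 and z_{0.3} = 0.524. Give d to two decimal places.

For two independent groups of n = 464 each: d_min = (z_{α/2} + z_β)·√(2/n).
z-sum = 2.326 + 0.524 = 2.850.
d_min = 2.850 × √(2/464) = 2.850 × 0.0657 = 0.187.

d_min ≈ 0.19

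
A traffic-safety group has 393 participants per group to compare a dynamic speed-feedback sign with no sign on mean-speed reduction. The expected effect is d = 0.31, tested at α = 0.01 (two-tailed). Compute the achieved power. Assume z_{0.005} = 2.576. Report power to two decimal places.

For two equal groups, power = Φ(d·√(n/2) − z_{α/2}).
d·√(n/2) = 0.31 × √(393/2) = 0.31 × 14.018 = 4.346.
z_β = 4.346 − 2.576 = 1.770.
Power = Φ(1.770) = 0.962.

power ≈ 0.96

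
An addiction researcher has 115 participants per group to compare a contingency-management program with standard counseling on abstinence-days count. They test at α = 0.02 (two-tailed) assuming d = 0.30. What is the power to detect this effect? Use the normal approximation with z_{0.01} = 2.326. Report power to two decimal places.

For two equal groups, power = Φ(d·√(n/2) − z_{α/2}).
d·√(n/2) = 0.30 × √(115/2) = 0.30 × 7.583 = 2.275.
z_β = 2.275 − 2.326 = -0.051.
Power = Φ(-0.051) = 0.480.

power ≈ 0.48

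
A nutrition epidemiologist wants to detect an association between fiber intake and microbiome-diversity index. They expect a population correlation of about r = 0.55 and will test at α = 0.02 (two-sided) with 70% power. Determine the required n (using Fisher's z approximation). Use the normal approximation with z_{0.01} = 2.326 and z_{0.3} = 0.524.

Fisher's z: C = ½·ln((1+r)/(1−r)) = ½·ln(3.4444) = 0.6184.
n = ((z_{α/2} + z_β)/C)² + 3.
(2.326 + 0.524) / 0.6184 = 2.850 / 0.6184 = 4.609.
n = 4.609² + 3 = 21.24 + 3 = 24.2.
Round up.

n = 25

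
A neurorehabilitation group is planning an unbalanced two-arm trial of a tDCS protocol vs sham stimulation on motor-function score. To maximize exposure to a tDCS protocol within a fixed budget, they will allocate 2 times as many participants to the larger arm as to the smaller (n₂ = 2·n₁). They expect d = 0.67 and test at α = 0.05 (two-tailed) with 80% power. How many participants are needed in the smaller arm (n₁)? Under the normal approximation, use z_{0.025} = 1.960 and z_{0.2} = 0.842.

With allocation ratio k = n₂/n₁ = 2, Var(x̄₁−x̄₂) = σ²(1/n₁ + 1/(k·n₁)) = σ²·(k+1)/(k·n₁).
So n₁ = (1 + 1/k)·((z_{α/2} + z_β)/d)² = 1.500 × (2.802/0.67)².
n₁ = 1.500 × 17.49 = 26.2.
Round up: n₁ = 27, giving n₂ = 2 × 27 = 54.

n₁ = 27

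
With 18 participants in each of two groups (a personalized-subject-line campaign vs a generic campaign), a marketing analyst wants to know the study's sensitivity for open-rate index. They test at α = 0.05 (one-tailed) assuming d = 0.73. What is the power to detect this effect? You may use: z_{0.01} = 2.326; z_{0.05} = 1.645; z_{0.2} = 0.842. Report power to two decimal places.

For two equal groups, power = Φ(d·√(n/2) − z_{α}).
d·√(n/2) = 0.73 × √(18/2) = 0.73 × 3.000 = 2.190.
z_β = 2.190 − 1.645 = 0.545.
Power = Φ(0.545) = 0.707.

power ≈ 0.71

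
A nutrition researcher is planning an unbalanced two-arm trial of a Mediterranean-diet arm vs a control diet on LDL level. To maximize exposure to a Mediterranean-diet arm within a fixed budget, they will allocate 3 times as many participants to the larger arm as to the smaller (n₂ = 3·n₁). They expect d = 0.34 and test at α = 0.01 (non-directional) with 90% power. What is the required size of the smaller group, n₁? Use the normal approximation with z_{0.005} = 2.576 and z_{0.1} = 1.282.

With allocation ratio k = n₂/n₁ = 3, Var(x̄₁−x̄₂) = σ²(1/n₁ + 1/(k·n₁)) = σ²·(k+1)/(k·n₁).
So n₁ = (1 + 1/k)·((z_{α/2} + z_β)/d)² = 1.333 × (3.858/0.34)².
n₁ = 1.333 × 128.76 = 171.7.
Round up: n₁ = 172, giving n₂ = 3 × 172 = 516.

n₁ = 172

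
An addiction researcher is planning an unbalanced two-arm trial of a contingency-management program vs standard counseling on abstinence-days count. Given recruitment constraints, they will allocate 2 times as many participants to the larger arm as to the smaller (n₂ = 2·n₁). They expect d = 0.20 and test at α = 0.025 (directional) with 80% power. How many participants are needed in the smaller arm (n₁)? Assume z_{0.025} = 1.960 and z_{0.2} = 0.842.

With allocation ratio k = n₂/n₁ = 2, Var(x̄₁−x̄₂) = σ²(1/n₁ + 1/(k·n₁)) = σ²·(k+1)/(k·n₁).
So n₁ = (1 + 1/k)·((z_{α} + z_β)/d)² = 1.500 × (2.802/0.20)².
n₁ = 1.500 × 196.28 = 294.4.
Round up: n₁ = 295, giving n₂ = 2 × 295 = 590.

n₁ = 295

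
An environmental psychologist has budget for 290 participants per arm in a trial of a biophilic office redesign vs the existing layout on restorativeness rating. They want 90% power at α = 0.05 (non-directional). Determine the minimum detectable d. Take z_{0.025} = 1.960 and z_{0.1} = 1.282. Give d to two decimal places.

d_min ≈ 0.27

For two independent groups of n = 290 each: d_min = (z_{α/2} + z_β)·√(2/n).
z-sum = 1.960 + 1.282 = 3.242.
d_min = 3.242 × √(2/290) = 3.242 × 0.0830 = 0.269.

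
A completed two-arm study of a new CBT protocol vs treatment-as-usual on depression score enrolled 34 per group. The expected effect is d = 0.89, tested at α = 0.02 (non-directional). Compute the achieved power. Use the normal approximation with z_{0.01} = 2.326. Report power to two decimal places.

power ≈ 0.91

For two equal groups, power = Φ(d·√(n/2) − z_{α/2}).
d·√(n/2) = 0.89 × √(34/2) = 0.89 × 4.123 = 3.670.
z_β = 3.670 − 2.326 = 1.344.
Power = Φ(1.344) = 0.910.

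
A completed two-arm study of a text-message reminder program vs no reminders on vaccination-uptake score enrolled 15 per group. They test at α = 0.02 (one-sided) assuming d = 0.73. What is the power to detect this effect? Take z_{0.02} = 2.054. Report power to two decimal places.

For two equal groups, power = Φ(d·√(n/2) − z_{α}).
d·√(n/2) = 0.73 × √(15/2) = 0.73 × 2.739 = 1.999.
z_β = 1.999 − 2.054 = -0.055.
Power = Φ(-0.055) = 0.478.

power ≈ 0.48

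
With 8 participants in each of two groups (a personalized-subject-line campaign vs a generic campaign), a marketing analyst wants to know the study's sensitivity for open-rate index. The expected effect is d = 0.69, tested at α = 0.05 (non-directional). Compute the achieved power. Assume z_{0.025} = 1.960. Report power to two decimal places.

For two equal groups, power = Φ(d·√(n/2) − z_{α/2}).
d·√(n/2) = 0.69 × √(8/2) = 0.69 × 2.000 = 1.380.
z_β = 1.380 − 1.960 = -0.580.
Power = Φ(-0.580) = 0.281.

power ≈ 0.28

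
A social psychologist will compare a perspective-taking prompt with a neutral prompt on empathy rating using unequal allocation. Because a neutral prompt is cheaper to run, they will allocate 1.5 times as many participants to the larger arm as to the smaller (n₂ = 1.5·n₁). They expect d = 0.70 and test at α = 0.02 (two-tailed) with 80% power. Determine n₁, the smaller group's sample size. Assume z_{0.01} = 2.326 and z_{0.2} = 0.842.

With allocation ratio k = n₂/n₁ = 1.5, Var(x̄₁−x̄₂) = σ²(1/n₁ + 1/(k·n₁)) = σ²·(k+1)/(k·n₁).
So n₁ = (1 + 1/k)·((z_{α/2} + z_β)/d)² = 1.667 × (3.168/0.70)².
n₁ = 1.667 × 20.48 = 34.1.
Round up: n₁ = 35, giving n₂ = ⌈1.5 × 35⌉ = ⌈52.5⌉ = 53.

n₁ = 35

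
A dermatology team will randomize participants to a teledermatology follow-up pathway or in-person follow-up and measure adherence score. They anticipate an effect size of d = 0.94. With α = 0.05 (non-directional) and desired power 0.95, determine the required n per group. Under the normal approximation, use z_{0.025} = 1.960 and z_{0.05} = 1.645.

For two independent groups with equal n: n = 2·((z_{α/2} + z_β) / d)².
z_{α/2} + z_β = 1.960 + 1.645 = 3.605.
n = 2 × (3.605 / 0.94)² = 2 × 3.835² = 2 × 14.71 = 29.4.
Round up to the next whole participant.

n = 30 per group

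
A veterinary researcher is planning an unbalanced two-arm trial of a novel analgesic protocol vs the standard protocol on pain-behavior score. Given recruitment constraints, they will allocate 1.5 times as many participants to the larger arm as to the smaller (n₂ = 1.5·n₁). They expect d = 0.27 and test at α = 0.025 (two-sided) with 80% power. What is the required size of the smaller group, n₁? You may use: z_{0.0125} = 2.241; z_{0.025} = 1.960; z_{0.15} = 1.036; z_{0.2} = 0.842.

With allocation ratio k = n₂/n₁ = 1.5, Var(x̄₁−x̄₂) = σ²(1/n₁ + 1/(k·n₁)) = σ²·(k+1)/(k·n₁).
So n₁ = (1 + 1/k)·((z_{α/2} + z_β)/d)² = 1.667 × (3.083/0.27)².
n₁ = 1.667 × 130.38 = 217.3.
Round up: n₁ = 218, giving n₂ = 1.5 × 218 = 327.

n₁ = 218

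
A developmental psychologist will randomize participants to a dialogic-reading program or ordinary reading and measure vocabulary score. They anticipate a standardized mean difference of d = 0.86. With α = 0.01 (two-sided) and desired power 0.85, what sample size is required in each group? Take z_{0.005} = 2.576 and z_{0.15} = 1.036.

n = 36 per group

For two independent groups with equal n: n = 2·((z_{α/2} + z_β) / d)².
z_{α/2} + z_β = 2.576 + 1.036 = 3.612.
n = 2 × (3.612 / 0.86)² = 2 × 4.200² = 2 × 17.64 = 35.3.
Round up to the next whole participant.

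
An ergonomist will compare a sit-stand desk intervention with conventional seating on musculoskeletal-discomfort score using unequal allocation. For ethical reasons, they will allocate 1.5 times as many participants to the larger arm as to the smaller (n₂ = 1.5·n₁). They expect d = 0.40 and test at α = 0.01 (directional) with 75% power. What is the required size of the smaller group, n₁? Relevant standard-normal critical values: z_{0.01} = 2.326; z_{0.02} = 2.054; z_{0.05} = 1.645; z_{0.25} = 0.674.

With allocation ratio k = n₂/n₁ = 1.5, Var(x̄₁−x̄₂) = σ²(1/n₁ + 1/(k·n₁)) = σ²·(k+1)/(k·n₁).
So n₁ = (1 + 1/k)·((z_{α} + z_β)/d)² = 1.667 × (3.000/0.40)².
n₁ = 1.667 × 56.25 = 93.8.
Round up: n₁ = 94, giving n₂ = 1.5 × 94 = 141.

n₁ = 94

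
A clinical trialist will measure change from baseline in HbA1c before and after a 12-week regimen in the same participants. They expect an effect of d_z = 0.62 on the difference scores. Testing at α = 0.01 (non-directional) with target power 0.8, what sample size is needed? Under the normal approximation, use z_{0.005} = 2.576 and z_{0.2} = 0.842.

n = 31 pairs

For a paired (one-sample on differences) test: n = ((z_{α/2} + z_β) / d)².
z_{α/2} + z_β = 2.576 + 0.842 = 3.418.
n = (3.418 / 0.62)² = 5.513² = 30.39.
Round up.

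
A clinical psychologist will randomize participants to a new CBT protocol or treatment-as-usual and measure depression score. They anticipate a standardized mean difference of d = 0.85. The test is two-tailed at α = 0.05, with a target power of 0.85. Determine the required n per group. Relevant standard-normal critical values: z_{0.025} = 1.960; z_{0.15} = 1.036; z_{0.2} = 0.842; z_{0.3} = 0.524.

n = 25 per group

For two independent groups with equal n: n = 2·((z_{α/2} + z_β) / d)².
z_{α/2} + z_β = 1.960 + 1.036 = 2.996.
n = 2 × (2.996 / 0.85)² = 2 × 3.525² = 2 × 12.42 = 24.8.
Round up to the next whole participant.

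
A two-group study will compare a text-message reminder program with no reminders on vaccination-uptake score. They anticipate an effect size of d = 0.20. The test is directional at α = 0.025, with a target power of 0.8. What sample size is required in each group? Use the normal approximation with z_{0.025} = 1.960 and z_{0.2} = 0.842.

For two independent groups with equal n: n = 2·((z_{α} + z_β) / d)².
z_{α} + z_β = 1.960 + 0.842 = 2.802.
n = 2 × (2.802 / 0.20)² = 2 × 14.010² = 2 × 196.28 = 392.6.
Round up to the next whole participant.

n = 393 per group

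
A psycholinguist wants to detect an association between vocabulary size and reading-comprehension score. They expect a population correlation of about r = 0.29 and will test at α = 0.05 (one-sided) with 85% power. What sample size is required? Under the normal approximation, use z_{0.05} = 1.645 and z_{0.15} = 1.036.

n = 84

Fisher's z: C = ½·ln((1+r)/(1−r)) = ½·ln(1.8169) = 0.2986.
n = ((z_{α} + z_β)/C)² + 3.
(1.645 + 1.036) / 0.2986 = 2.681 / 0.2986 = 8.979.
n = 8.979² + 3 = 80.61 + 3 = 83.6.
Round up.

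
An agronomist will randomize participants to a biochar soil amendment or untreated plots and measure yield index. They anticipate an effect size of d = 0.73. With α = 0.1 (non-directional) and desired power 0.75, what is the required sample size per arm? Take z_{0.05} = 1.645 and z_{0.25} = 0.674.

n = 21 per group

For two independent groups with equal n: n = 2·((z_{α/2} + z_β) / d)².
z_{α/2} + z_β = 1.645 + 0.674 = 2.319.
n = 2 × (2.319 / 0.73)² = 2 × 3.177² = 2 × 10.09 = 20.2.
Round up to the next whole participant.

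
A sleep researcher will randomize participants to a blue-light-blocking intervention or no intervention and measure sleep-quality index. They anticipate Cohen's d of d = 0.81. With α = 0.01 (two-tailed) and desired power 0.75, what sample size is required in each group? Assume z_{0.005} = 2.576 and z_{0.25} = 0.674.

For two independent groups with equal n: n = 2·((z_{α/2} + z_β) / d)².
z_{α/2} + z_β = 2.576 + 0.674 = 3.250.
n = 2 × (3.250 / 0.81)² = 2 × 4.012² = 2 × 16.10 = 32.2.
Round up to the next whole participant.

n = 33 per group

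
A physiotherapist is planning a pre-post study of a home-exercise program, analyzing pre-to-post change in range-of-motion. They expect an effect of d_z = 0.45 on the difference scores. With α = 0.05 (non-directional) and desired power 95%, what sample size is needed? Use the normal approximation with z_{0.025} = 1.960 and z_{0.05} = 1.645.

n = 65 pairs

For a paired (one-sample on differences) test: n = ((z_{α/2} + z_β) / d)².
z_{α/2} + z_β = 1.960 + 1.645 = 3.605.
n = (3.605 / 0.45)² = 8.011² = 64.18.
Round up.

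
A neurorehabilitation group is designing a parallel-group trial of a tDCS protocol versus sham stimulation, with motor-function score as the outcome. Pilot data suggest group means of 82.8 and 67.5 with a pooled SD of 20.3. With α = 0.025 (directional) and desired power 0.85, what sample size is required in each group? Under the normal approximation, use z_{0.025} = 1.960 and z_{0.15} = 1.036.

Cohen's d = |M₁ − M₂| / SD_pooled = |82.8 − 67.5| / 20.3 = 15.3 / 20.3 = 0.754.
For two independent groups with equal n: n = 2·((z_{α} + z_β) / d)².
z_{α} + z_β = 1.960 + 1.036 = 2.996.
n = 2 × (2.996 / 0.754)² = 2 × 3.973² = 2 × 15.79 = 31.6.
Round up to the next whole participant.

n = 32 per group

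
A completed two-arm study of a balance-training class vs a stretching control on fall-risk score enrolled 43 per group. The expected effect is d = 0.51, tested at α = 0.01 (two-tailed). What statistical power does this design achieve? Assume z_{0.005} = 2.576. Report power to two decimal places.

power ≈ 0.42

For two equal groups, power = Φ(d·√(n/2) − z_{α/2}).
d·√(n/2) = 0.51 × √(43/2) = 0.51 × 4.637 = 2.365.
z_β = 2.365 − 2.576 = -0.211.
Power = Φ(-0.211) = 0.416.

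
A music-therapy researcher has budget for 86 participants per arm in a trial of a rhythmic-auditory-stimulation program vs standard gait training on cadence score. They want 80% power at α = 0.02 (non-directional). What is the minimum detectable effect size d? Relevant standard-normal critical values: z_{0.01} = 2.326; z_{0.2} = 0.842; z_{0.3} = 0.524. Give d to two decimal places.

For two independent groups of n = 86 each: d_min = (z_{α/2} + z_β)·√(2/n).
z-sum = 2.326 + 0.842 = 3.168.
d_min = 3.168 × √(2/86) = 3.168 × 0.1525 = 0.483.

d_min ≈ 0.48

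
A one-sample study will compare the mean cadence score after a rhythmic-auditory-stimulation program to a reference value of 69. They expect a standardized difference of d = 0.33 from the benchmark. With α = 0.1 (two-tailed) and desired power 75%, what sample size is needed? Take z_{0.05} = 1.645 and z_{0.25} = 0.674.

For a one-sample test: n = ((z_{α/2} + z_β) / d)².
z_{α/2} + z_β = 1.645 + 0.674 = 2.319.
n = (2.319 / 0.33)² = 7.027² = 49.38.
Round up.

n = 50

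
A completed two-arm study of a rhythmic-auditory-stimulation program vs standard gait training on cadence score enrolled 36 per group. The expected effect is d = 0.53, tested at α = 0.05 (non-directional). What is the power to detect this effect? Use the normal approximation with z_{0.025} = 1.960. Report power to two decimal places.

power ≈ 0.61

For two equal groups, power = Φ(d·√(n/2) − z_{α/2}).
d·√(n/2) = 0.53 × √(36/2) = 0.53 × 4.243 = 2.249.
z_β = 2.249 − 1.960 = 0.289.
Power = Φ(0.289) = 0.614.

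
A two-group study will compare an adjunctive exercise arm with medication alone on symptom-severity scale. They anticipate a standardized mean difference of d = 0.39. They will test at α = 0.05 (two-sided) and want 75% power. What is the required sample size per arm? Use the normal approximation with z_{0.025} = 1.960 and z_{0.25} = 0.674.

n = 92 per group

For two independent groups with equal n: n = 2·((z_{α/2} + z_β) / d)².
z_{α/2} + z_β = 1.960 + 0.674 = 2.634.
n = 2 × (2.634 / 0.39)² = 2 × 6.754² = 2 × 45.61 = 91.2.
Round up to the next whole participant.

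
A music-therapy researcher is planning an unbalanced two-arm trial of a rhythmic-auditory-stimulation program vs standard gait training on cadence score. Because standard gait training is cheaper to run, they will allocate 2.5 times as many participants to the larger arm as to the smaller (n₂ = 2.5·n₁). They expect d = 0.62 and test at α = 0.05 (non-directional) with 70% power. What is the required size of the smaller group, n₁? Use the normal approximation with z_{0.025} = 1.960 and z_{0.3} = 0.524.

n₁ = 23

With allocation ratio k = n₂/n₁ = 2.5, Var(x̄₁−x̄₂) = σ²(1/n₁ + 1/(k·n₁)) = σ²·(k+1)/(k·n₁).
So n₁ = (1 + 1/k)·((z_{α/2} + z_β)/d)² = 1.400 × (2.484/0.62)².
n₁ = 1.400 × 16.05 = 22.5.
Round up: n₁ = 23, giving n₂ = ⌈2.5 × 23⌉ = ⌈57.5⌉ = 58.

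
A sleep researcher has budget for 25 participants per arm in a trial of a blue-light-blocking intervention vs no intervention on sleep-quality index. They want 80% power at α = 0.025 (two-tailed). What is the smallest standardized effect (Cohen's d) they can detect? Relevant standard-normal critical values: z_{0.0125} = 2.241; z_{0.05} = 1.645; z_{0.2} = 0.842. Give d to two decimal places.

d_min ≈ 0.87

For two independent groups of n = 25 each: d_min = (z_{α/2} + z_β)·√(2/n).
z-sum = 2.241 + 0.842 = 3.083.
d_min = 3.083 × √(2/25) = 3.083 × 0.2828 = 0.872.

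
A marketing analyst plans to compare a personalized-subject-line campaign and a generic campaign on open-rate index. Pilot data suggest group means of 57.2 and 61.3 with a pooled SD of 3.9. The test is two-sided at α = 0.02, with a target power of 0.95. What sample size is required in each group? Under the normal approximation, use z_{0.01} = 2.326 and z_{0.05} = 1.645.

n = 29 per group

Cohen's d = |M₁ − M₂| / SD_pooled = |57.2 − 61.3| / 3.9 = 4.1 / 3.9 = 1.051.
For two independent groups with equal n: n = 2·((z_{α/2} + z_β) / d)².
z_{α/2} + z_β = 2.326 + 1.645 = 3.971.
n = 2 × (3.971 / 1.051)² = 2 × 3.778² = 2 × 14.28 = 28.6.
Round up to the next whole participant.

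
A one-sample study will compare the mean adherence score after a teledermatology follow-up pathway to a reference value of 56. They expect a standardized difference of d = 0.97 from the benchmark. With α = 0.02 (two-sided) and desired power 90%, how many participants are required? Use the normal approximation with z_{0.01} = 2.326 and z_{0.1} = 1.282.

n = 14

For a one-sample test: n = ((z_{α/2} + z_β) / d)².
z_{α/2} + z_β = 2.326 + 1.282 = 3.608.
n = (3.608 / 0.97)² = 3.720² = 13.84.
Round up.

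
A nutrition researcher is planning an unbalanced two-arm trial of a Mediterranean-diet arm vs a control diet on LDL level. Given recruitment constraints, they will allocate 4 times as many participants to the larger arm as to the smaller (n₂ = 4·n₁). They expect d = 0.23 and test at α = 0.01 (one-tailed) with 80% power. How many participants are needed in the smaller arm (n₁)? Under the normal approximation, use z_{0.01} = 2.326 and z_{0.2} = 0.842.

n₁ = 238

With allocation ratio k = n₂/n₁ = 4, Var(x̄₁−x̄₂) = σ²(1/n₁ + 1/(k·n₁)) = σ²·(k+1)/(k·n₁).
So n₁ = (1 + 1/k)·((z_{α} + z_β)/d)² = 1.250 × (3.168/0.23)².
n₁ = 1.250 × 189.72 = 237.2.
Round up: n₁ = 238, giving n₂ = 4 × 238 = 952.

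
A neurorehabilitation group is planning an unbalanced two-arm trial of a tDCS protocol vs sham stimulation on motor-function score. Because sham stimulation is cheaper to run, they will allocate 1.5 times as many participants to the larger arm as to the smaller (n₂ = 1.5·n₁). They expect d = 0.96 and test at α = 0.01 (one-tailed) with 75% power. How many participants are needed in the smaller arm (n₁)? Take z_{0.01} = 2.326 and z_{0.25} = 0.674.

n₁ = 17

With allocation ratio k = n₂/n₁ = 1.5, Var(x̄₁−x̄₂) = σ²(1/n₁ + 1/(k·n₁)) = σ²·(k+1)/(k·n₁).
So n₁ = (1 + 1/k)·((z_{α} + z_β)/d)² = 1.667 × (3.000/0.96)².
n₁ = 1.667 × 9.77 = 16.3.
Round up: n₁ = 17, giving n₂ = ⌈1.5 × 17⌉ = ⌈25.5⌉ = 26.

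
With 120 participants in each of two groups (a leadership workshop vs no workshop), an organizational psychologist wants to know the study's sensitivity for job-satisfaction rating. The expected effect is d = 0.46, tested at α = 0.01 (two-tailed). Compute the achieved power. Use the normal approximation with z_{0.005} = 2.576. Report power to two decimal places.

For two equal groups, power = Φ(d·√(n/2) − z_{α/2}).
d·√(n/2) = 0.46 × √(120/2) = 0.46 × 7.746 = 3.563.
z_β = 3.563 − 2.576 = 0.987.
Power = Φ(0.987) = 0.838.

power ≈ 0.84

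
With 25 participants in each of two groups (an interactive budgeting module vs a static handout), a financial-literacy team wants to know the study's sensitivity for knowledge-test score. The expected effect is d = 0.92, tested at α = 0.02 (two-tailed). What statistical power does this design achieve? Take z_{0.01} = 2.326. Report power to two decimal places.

power ≈ 0.82

For two equal groups, power = Φ(d·√(n/2) − z_{α/2}).
d·√(n/2) = 0.92 × √(25/2) = 0.92 × 3.536 = 3.253.
z_β = 3.253 − 2.326 = 0.927.
Power = Φ(0.927) = 0.823.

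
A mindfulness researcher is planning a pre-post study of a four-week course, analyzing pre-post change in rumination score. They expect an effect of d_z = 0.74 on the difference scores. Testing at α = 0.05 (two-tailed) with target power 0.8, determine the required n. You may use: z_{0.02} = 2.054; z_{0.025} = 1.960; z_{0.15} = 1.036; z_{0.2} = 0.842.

n = 15 pairs

For a paired (one-sample on differences) test: n = ((z_{α/2} + z_β) / d)².
z_{α/2} + z_β = 1.960 + 0.842 = 2.802.
n = (2.802 / 0.74)² = 3.786² = 14.34.
Round up.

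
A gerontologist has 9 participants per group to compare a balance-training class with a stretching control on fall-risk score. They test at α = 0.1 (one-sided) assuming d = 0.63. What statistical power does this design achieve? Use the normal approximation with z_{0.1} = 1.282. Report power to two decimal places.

For two equal groups, power = Φ(d·√(n/2) − z_{α}).
d·√(n/2) = 0.63 × √(9/2) = 0.63 × 2.121 = 1.336.
z_β = 1.336 − 1.282 = 0.054.
Power = Φ(0.054) = 0.522.

power ≈ 0.52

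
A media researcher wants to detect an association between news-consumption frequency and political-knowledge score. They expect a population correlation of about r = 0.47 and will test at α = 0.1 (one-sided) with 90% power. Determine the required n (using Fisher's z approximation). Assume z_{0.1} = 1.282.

n = 29

Fisher's z: C = ½·ln((1+r)/(1−r)) = ½·ln(2.7736) = 0.5101.
n = ((z_{α} + z_β)/C)² + 3.
(1.282 + 1.282) / 0.5101 = 2.564 / 0.5101 = 5.026.
n = 5.026² + 3 = 25.27 + 3 = 28.3.
Round up.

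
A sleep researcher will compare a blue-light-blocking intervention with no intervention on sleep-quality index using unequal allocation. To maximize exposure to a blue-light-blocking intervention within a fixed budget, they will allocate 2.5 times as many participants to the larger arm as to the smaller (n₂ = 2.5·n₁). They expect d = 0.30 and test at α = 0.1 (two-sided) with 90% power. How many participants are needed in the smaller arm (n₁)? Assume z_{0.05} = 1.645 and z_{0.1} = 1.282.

n₁ = 134

With allocation ratio k = n₂/n₁ = 2.5, Var(x̄₁−x̄₂) = σ²(1/n₁ + 1/(k·n₁)) = σ²·(k+1)/(k·n₁).
So n₁ = (1 + 1/k)·((z_{α/2} + z_β)/d)² = 1.400 × (2.927/0.30)².
n₁ = 1.400 × 95.19 = 133.3.
Round up: n₁ = 134, giving n₂ = 2.5 × 134 = 335.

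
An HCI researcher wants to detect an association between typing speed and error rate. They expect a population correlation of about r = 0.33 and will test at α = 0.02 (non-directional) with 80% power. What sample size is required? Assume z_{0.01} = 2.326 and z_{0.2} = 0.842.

n = 89

Fisher's z: C = ½·ln((1+r)/(1−r)) = ½·ln(1.9851) = 0.3428.
n = ((z_{α/2} + z_β)/C)² + 3.
(2.326 + 0.842) / 0.3428 = 3.168 / 0.3428 = 9.242.
n = 9.242² + 3 = 85.41 + 3 = 88.4.
Round up.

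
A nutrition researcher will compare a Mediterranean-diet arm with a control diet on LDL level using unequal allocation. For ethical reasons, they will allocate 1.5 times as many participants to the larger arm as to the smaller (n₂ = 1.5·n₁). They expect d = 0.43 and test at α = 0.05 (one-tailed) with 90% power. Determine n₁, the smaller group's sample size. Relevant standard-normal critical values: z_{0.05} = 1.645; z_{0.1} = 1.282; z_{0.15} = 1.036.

With allocation ratio k = n₂/n₁ = 1.5, Var(x̄₁−x̄₂) = σ²(1/n₁ + 1/(k·n₁)) = σ²·(k+1)/(k·n₁).
So n₁ = (1 + 1/k)·((z_{α} + z_β)/d)² = 1.667 × (2.927/0.43)².
n₁ = 1.667 × 46.33 = 77.2.
Round up: n₁ = 78, giving n₂ = 1.5 × 78 = 117.

n₁ = 78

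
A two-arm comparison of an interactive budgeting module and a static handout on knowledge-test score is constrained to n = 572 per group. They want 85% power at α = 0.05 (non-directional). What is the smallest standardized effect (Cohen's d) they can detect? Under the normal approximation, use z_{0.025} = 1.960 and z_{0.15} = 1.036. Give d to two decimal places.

For two independent groups of n = 572 each: d_min = (z_{α/2} + z_β)·√(2/n).
z-sum = 1.960 + 1.036 = 2.996.
d_min = 2.996 × √(2/572) = 2.996 × 0.0591 = 0.177.

d_min ≈ 0.18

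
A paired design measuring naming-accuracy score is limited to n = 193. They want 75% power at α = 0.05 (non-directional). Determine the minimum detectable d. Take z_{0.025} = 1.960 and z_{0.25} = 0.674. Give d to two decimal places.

For a single sample (or paired design) of n = 193: d_min = (z_{α/2} + z_β)/√n.
z-sum = 1.960 + 0.674 = 2.634.
d_min = 2.634 / √193 = 2.634 / 13.892 = 0.190.

d_min ≈ 0.19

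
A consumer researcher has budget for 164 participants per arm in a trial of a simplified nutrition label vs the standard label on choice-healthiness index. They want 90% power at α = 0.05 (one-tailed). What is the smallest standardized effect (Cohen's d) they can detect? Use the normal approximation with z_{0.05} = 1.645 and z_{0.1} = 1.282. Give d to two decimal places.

d_min ≈ 0.32

For two independent groups of n = 164 each: d_min = (z_{α} + z_β)·√(2/n).
z-sum = 1.645 + 1.282 = 2.927.
d_min = 2.927 × √(2/164) = 2.927 × 0.1104 = 0.323.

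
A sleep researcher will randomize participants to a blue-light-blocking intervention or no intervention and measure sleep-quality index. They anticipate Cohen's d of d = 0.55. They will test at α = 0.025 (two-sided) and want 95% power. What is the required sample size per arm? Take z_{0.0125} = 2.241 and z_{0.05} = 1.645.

n = 100 per group

For two independent groups with equal n: n = 2·((z_{α/2} + z_β) / d)².
z_{α/2} + z_β = 2.241 + 1.645 = 3.886.
n = 2 × (3.886 / 0.55)² = 2 × 7.065² = 2 × 49.92 = 99.8.
Round up to the next whole participant.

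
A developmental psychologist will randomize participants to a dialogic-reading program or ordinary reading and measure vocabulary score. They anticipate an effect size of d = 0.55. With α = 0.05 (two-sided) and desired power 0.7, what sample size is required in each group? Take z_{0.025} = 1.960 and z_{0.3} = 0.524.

For two independent groups with equal n: n = 2·((z_{α/2} + z_β) / d)².
z_{α/2} + z_β = 1.960 + 0.524 = 2.484.
n = 2 × (2.484 / 0.55)² = 2 × 4.516² = 2 × 20.40 = 40.8.
Round up to the next whole participant.

n = 41 per group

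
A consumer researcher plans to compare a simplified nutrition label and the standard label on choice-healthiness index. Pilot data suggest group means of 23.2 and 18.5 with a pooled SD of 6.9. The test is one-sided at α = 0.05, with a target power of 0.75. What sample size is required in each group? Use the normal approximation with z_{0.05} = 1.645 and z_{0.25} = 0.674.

Cohen's d = |M₁ − M₂| / SD_pooled = |23.2 − 18.5| / 6.9 = 4.7 / 6.9 = 0.681.
For two independent groups with equal n: n = 2·((z_{α} + z_β) / d)².
z_{α} + z_β = 1.645 + 0.674 = 2.319.
n = 2 × (2.319 / 0.681)² = 2 × 3.405² = 2 × 11.60 = 23.2.
Round up to the next whole participant.

n = 24 per group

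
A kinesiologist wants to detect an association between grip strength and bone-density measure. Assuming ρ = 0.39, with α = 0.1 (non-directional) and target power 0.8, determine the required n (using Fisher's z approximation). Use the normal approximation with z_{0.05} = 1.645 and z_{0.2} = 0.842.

Fisher's z: C = ½·ln((1+r)/(1−r)) = ½·ln(2.2787) = 0.4118.
n = ((z_{α/2} + z_β)/C)² + 3.
(1.645 + 0.842) / 0.4118 = 2.487 / 0.4118 = 6.039.
n = 6.039² + 3 = 36.47 + 3 = 39.5.
Round up.

n = 40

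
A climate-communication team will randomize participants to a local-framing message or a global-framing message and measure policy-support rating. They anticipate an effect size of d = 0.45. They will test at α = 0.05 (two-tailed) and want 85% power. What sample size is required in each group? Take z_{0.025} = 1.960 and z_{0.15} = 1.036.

n = 89 per group

For two independent groups with equal n: n = 2·((z_{α/2} + z_β) / d)².
z_{α/2} + z_β = 1.960 + 1.036 = 2.996.
n = 2 × (2.996 / 0.45)² = 2 × 6.658² = 2 × 44.33 = 88.7.
Round up to the next whole participant.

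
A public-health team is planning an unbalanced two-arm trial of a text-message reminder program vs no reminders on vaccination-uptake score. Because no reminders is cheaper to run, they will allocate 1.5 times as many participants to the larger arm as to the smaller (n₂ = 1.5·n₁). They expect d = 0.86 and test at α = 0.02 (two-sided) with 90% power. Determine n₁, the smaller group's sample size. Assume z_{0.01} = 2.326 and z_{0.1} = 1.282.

With allocation ratio k = n₂/n₁ = 1.5, Var(x̄₁−x̄₂) = σ²(1/n₁ + 1/(k·n₁)) = σ²·(k+1)/(k·n₁).
So n₁ = (1 + 1/k)·((z_{α/2} + z_β)/d)² = 1.667 × (3.608/0.86)².
n₁ = 1.667 × 17.60 = 29.3.
Round up: n₁ = 30, giving n₂ = 1.5 × 30 = 45.

n₁ = 30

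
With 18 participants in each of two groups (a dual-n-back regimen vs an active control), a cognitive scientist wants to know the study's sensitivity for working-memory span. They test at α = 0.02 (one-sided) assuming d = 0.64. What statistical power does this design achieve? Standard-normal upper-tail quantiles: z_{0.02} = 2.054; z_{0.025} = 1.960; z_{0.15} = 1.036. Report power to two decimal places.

power ≈ 0.45

For two equal groups, power = Φ(d·√(n/2) − z_{α}).
d·√(n/2) = 0.64 × √(18/2) = 0.64 × 3.000 = 1.920.
z_β = 1.920 − 2.054 = -0.134.
Power = Φ(-0.134) = 0.447.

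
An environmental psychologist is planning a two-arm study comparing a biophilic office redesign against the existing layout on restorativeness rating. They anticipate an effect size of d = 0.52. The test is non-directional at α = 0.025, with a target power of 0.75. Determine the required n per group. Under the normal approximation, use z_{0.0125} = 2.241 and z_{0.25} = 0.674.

For two independent groups with equal n: n = 2·((z_{α/2} + z_β) / d)².
z_{α/2} + z_β = 2.241 + 0.674 = 2.915.
n = 2 × (2.915 / 0.52)² = 2 × 5.606² = 2 × 31.42 = 62.8.
Round up to the next whole participant.

n = 63 per group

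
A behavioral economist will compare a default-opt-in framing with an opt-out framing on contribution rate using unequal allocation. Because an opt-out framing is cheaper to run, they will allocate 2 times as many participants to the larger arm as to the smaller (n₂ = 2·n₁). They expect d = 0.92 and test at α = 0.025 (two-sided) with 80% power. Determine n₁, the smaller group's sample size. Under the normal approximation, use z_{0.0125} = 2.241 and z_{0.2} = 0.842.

n₁ = 17

With allocation ratio k = n₂/n₁ = 2, Var(x̄₁−x̄₂) = σ²(1/n₁ + 1/(k·n₁)) = σ²·(k+1)/(k·n₁).
So n₁ = (1 + 1/k)·((z_{α/2} + z_β)/d)² = 1.500 × (3.083/0.92)².
n₁ = 1.500 × 11.23 = 16.8.
Round up: n₁ = 17, giving n₂ = 2 × 17 = 34.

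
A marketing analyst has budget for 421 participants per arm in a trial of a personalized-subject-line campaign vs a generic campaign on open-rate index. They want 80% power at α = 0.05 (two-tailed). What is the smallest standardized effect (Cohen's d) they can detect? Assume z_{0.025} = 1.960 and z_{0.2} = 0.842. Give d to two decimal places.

For two independent groups of n = 421 each: d_min = (z_{α/2} + z_β)·√(2/n).
z-sum = 1.960 + 0.842 = 2.802.
d_min = 2.802 × √(2/421) = 2.802 × 0.0689 = 0.193.

d_min ≈ 0.19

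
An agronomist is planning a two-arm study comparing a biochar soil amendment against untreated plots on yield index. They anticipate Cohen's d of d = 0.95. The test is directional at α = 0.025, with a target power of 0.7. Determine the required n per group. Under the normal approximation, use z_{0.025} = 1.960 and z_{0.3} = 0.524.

n = 14 per group

For two independent groups with equal n: n = 2·((z_{α} + z_β) / d)².
z_{α} + z_β = 1.960 + 0.524 = 2.484.
n = 2 × (2.484 / 0.95)² = 2 × 2.615² = 2 × 6.84 = 13.7.
Round up to the next whole participant.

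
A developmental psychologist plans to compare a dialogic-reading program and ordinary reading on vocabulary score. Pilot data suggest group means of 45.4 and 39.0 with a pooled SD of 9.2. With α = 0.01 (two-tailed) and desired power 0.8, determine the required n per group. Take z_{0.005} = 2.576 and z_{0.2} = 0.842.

Cohen's d = |M₁ − M₂| / SD_pooled = |45.4 − 39.0| / 9.2 = 6.4 / 9.2 = 0.696.
For two independent groups with equal n: n = 2·((z_{α/2} + z_β) / d)².
z_{α/2} + z_β = 2.576 + 0.842 = 3.418.
n = 2 × (3.418 / 0.696)² = 2 × 4.911² = 2 × 24.12 = 48.2.
Round up to the next whole participant.

n = 49 per group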